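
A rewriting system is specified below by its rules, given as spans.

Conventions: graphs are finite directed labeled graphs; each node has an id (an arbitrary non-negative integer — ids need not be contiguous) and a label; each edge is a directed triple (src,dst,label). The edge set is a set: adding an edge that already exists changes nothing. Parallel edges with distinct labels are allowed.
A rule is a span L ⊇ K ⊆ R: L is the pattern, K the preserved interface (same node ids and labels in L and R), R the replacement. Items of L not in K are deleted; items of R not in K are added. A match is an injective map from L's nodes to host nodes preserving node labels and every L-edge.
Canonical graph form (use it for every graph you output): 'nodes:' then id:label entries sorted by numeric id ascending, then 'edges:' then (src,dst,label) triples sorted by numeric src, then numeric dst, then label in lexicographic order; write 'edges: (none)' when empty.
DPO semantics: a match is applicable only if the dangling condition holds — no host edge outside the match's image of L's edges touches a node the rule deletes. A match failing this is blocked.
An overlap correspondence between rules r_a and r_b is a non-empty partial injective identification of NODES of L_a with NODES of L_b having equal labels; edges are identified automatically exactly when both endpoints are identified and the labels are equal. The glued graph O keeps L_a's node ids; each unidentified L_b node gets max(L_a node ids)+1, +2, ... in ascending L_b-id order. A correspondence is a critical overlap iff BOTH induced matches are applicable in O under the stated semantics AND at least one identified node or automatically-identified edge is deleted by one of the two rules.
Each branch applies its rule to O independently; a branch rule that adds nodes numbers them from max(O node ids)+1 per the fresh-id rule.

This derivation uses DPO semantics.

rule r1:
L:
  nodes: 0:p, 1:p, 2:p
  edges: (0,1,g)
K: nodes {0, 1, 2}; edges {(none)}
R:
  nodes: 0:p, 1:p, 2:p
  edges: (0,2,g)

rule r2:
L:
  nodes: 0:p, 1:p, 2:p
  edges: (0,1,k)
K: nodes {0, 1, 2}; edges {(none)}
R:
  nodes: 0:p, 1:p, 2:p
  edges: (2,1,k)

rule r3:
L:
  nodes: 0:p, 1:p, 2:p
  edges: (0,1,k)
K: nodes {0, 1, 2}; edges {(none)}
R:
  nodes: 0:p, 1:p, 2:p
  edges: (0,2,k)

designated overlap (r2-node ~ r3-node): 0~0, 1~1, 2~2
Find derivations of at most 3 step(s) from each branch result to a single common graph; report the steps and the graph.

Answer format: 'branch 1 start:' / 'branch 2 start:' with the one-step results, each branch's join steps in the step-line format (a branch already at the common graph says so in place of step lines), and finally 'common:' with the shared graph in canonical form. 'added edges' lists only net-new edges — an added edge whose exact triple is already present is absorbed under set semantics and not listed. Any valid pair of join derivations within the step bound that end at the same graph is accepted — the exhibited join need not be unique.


branch 1 start:
nodes: 0:p, 1:p, 2:p
edges: (2,1,k)
branch 2 start:
nodes: 0:p, 1:p, 2:p
edges: (0,2,k)
branch 1 step 1: rule r2; match: 0->2, 1->1, 2->0; deleted nodes (none); deleted edges (2,1,k); added nodes (none); added edges (0,1,k); result: nodes: 0:p, 1:p, 2:p edges: (0,1,k)
branch 2 step 1: rule r3; match: 0->0, 1->2, 2->1; deleted nodes (none); deleted edges (0,2,k); added nodes (none); added edges (0,1,k); result: nodes: 0:p, 1:p, 2:p edges: (0,1,k)
common:
nodes: 0:p, 1:p, 2:p
edges: (0,1,k)


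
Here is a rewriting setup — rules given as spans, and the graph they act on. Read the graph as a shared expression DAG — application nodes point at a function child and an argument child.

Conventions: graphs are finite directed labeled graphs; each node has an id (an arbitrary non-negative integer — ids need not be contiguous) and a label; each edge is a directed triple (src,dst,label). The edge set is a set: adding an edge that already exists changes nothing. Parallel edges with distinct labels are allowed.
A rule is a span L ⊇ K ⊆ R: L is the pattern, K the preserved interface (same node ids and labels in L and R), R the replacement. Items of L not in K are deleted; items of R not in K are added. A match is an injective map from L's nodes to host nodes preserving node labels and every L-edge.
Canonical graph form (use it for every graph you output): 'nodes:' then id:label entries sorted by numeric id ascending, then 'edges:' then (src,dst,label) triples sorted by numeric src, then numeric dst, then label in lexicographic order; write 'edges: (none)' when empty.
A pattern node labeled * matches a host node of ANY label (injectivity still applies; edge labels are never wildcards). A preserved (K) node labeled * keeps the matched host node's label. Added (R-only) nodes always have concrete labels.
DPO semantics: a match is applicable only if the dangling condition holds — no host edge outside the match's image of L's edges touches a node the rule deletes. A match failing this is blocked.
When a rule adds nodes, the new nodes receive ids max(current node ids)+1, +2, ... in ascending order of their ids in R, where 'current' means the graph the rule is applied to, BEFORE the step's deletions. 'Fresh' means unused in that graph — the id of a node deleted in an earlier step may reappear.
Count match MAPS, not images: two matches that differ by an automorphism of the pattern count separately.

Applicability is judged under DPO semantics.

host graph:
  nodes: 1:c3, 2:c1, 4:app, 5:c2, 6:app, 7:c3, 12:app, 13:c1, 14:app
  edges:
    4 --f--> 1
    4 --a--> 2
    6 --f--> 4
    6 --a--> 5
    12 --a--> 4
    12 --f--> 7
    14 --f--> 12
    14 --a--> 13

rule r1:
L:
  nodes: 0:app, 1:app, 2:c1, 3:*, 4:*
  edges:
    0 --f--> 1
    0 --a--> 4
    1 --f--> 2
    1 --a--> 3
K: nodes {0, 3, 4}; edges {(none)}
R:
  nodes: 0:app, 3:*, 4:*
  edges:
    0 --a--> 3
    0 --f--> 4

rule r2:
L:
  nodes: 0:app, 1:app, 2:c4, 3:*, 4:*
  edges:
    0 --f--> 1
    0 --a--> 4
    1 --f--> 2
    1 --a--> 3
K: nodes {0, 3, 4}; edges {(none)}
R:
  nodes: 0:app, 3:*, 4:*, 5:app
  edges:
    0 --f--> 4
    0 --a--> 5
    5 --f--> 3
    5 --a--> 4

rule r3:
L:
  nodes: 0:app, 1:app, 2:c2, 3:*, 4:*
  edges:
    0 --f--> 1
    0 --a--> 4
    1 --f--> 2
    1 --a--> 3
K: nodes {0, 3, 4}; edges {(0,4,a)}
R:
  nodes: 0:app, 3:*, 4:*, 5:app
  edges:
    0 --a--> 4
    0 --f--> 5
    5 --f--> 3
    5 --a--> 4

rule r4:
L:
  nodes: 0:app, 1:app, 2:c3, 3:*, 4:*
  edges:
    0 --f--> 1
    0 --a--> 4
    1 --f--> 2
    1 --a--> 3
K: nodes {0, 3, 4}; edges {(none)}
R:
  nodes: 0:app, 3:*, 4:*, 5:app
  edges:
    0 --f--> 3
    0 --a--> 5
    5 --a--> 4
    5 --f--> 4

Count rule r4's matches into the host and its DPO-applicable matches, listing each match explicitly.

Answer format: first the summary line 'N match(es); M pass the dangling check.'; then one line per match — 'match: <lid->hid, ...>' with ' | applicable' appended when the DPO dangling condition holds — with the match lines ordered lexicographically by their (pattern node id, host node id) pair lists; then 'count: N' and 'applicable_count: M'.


2 match(es); 1 pass the dangling check.
match: 0->6, 1->4, 2->1, 3->2, 4->5
match: 0->14, 1->12, 2->7, 3->4, 4->13 | applicable
count: 2
applicable_count: 1


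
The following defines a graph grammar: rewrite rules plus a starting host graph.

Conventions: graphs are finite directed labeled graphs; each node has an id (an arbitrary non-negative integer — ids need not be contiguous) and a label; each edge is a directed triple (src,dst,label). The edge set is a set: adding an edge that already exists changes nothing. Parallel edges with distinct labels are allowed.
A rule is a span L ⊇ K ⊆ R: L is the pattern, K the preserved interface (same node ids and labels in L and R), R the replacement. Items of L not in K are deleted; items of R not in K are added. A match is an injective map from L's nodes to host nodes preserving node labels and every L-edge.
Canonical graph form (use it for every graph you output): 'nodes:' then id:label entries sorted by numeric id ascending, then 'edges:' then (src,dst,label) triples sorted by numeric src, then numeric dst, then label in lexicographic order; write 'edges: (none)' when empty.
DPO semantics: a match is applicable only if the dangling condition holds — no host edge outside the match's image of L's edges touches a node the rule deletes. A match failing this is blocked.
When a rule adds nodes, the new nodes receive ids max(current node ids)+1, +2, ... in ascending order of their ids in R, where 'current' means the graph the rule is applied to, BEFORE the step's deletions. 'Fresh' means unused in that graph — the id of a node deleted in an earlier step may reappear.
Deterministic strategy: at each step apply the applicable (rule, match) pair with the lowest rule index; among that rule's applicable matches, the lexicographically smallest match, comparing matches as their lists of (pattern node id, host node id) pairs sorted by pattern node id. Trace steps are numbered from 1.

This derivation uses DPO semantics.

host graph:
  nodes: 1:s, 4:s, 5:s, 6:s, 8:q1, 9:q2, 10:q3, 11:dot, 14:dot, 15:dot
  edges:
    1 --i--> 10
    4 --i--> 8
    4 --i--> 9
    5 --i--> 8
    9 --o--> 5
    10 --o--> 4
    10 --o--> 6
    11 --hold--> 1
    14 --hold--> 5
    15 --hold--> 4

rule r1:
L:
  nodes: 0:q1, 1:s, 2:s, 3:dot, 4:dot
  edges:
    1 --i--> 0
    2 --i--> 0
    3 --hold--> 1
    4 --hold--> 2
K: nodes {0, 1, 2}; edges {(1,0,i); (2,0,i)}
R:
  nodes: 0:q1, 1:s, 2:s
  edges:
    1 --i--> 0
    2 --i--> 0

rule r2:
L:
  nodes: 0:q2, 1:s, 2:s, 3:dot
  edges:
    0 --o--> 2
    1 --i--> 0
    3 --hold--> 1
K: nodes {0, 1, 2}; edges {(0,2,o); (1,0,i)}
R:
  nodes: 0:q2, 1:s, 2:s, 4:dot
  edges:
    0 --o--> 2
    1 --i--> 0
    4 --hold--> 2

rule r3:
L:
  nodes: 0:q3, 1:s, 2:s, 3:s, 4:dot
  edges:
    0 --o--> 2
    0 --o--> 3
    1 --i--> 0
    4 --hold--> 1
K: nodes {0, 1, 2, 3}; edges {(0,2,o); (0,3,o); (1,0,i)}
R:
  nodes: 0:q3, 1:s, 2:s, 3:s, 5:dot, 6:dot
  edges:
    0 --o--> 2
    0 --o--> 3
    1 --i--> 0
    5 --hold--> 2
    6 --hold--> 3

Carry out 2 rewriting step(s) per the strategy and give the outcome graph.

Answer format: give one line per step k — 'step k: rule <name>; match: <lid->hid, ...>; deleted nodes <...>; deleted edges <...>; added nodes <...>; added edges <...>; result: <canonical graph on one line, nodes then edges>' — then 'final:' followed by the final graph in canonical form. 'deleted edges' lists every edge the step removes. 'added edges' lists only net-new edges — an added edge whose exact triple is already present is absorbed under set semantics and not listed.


step 1: rule r1; match: 0->8, 1->4, 2->5, 3->15, 4->14; deleted nodes 14, 15; deleted edges (14,5,hold); (15,4,hold); added nodes (none); added edges (none); result: nodes: 1:s, 4:s, 5:s, 6:s, 8:q1, 9:q2, 10:q3, 11:dot edges: (1,10,i); (4,8,i); (4,9,i); (5,8,i); (9,5,o); (10,4,o); (10,6,o); (11,1,hold)
step 2: rule r3; match: 0->10, 1->1, 2->4, 3->6, 4->11; deleted nodes 11; deleted edges (11,1,hold); added nodes 12, 13; added edges (12,4,hold); (13,6,hold); result: nodes: 1:s, 4:s, 5:s, 6:s, 8:q1, 9:q2, 10:q3, 12:dot, 13:dot edges: (1,10,i); (4,8,i); (4,9,i); (5,8,i); (9,5,o); (10,4,o); (10,6,o); (12,4,hold); (13,6,hold)
final:
nodes: 1:s, 4:s, 5:s, 6:s, 8:q1, 9:q2, 10:q3, 12:dot, 13:dot
edges: (1,10,i); (4,8,i); (4,9,i); (5,8,i); (9,5,o); (10,4,o); (10,6,o); (12,4,hold); (13,6,hold)


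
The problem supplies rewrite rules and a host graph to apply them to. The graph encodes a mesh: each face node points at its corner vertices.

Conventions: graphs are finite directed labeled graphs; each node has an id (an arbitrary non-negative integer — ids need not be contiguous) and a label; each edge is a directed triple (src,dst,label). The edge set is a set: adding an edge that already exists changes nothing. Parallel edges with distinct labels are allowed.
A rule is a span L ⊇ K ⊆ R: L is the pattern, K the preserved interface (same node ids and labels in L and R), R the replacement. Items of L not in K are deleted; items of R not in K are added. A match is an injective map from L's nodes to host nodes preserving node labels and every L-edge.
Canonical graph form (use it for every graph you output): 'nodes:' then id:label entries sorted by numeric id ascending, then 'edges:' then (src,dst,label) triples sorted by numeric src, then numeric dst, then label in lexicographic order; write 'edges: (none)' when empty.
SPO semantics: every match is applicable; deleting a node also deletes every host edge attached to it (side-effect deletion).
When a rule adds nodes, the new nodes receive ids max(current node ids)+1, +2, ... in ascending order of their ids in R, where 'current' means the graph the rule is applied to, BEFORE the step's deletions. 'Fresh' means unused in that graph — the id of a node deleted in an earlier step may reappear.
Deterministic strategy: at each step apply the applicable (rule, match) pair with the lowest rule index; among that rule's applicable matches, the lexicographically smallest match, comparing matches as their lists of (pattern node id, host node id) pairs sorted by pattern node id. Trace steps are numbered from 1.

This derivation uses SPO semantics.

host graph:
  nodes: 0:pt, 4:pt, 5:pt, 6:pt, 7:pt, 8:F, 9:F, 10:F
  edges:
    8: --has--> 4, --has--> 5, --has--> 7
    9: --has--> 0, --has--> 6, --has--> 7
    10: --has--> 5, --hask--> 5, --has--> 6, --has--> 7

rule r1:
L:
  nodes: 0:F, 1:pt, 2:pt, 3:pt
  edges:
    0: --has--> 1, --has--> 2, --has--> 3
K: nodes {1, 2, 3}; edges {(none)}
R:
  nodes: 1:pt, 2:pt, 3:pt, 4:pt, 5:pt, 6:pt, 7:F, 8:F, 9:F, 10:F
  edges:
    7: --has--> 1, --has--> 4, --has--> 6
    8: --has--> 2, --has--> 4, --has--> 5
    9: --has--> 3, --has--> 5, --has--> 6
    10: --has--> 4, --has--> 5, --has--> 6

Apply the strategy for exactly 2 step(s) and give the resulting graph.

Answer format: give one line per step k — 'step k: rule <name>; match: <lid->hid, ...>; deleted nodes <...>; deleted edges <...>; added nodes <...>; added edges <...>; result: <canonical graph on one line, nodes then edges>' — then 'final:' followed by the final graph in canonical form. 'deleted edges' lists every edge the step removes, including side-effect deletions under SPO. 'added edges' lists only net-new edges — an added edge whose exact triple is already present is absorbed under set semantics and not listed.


step 1: rule r1; match: 0->8, 1->4, 2->5, 3->7; deleted nodes 8; deleted edges (8,4,has); (8,5,has); (8,7,has); added nodes 11, 12, 13, 14, 15, 16, 17; added edges (14,4,has); (14,11,has); (14,13,has); (15,5,has); (15,11,has); (15,12,has); (16,7,has); (16,12,has); (16,13,has); (17,11,has); (17,12,has); (17,13,has); result: nodes: 0:pt, 4:pt, 5:pt, 6:pt, 7:pt, 9:F, 10:F, 11:pt, 12:pt, 13:pt, 14:F, 15:F, 16:F, 17:F edges: (9,0,has); (9,6,has); (9,7,has); (10,5,has); (10,5,hask); (10,6,has); (10,7,has); (14,4,has); (14,11,has); (14,13,has); (15,5,has); (15,11,has); (15,12,has); (16,7,has); (16,12,has); (16,13,has); (17,11,has); (17,12,has); (17,13,has)
step 2: rule r1; match: 0->9, 1->0, 2->6, 3->7; deleted nodes 9; deleted edges (9,0,has); (9,6,has); (9,7,has); added nodes 18, 19, 20, 21, 22, 23, 24; added edges (21,0,has); (21,18,has); (21,20,has); (22,6,has); (22,18,has); (22,19,has); (23,7,has); (23,19,has); (23,20,has); (24,18,has); (24,19,has); (24,20,has); result: nodes: 0:pt, 4:pt, 5:pt, 6:pt, 7:pt, 10:F, 11:pt, 12:pt, 13:pt, 14:F, 15:F, 16:F, 17:F, 18:pt, 19:pt, 20:pt, 21:F, 22:F, 23:F, 24:F edges: (10,5,has); (10,5,hask); (10,6,has); (10,7,has); (14,4,has); (14,11,has); (14,13,has); (15,5,has); (15,11,has); (15,12,has); (16,7,has); (16,12,has); (16,13,has); (17,11,has); (17,12,has); (17,13,has); (21,0,has); (21,18,has); (21,20,has); (22,6,has); (22,18,has); (22,19,has); (23,7,has); (23,19,has); (23,20,has); (24,18,has); (24,19,has); (24,20,has)
final:
nodes: 0:pt, 4:pt, 5:pt, 6:pt, 7:pt, 10:F, 11:pt, 12:pt, 13:pt, 14:F, 15:F, 16:F, 17:F, 18:pt, 19:pt, 20:pt, 21:F, 22:F, 23:F, 24:F
edges: (10,5,has); (10,5,hask); (10,6,has); (10,7,has); (14,4,has); (14,11,has); (14,13,has); (15,5,has); (15,11,has); (15,12,has); (16,7,has); (16,12,has); (16,13,has); (17,11,has); (17,12,has); (17,13,has); (21,0,has); (21,18,has); (21,20,has); (22,6,has); (22,18,has); (22,19,has); (23,7,has); (23,19,has); (23,20,has); (24,18,has); (24,19,has); (24,20,has)


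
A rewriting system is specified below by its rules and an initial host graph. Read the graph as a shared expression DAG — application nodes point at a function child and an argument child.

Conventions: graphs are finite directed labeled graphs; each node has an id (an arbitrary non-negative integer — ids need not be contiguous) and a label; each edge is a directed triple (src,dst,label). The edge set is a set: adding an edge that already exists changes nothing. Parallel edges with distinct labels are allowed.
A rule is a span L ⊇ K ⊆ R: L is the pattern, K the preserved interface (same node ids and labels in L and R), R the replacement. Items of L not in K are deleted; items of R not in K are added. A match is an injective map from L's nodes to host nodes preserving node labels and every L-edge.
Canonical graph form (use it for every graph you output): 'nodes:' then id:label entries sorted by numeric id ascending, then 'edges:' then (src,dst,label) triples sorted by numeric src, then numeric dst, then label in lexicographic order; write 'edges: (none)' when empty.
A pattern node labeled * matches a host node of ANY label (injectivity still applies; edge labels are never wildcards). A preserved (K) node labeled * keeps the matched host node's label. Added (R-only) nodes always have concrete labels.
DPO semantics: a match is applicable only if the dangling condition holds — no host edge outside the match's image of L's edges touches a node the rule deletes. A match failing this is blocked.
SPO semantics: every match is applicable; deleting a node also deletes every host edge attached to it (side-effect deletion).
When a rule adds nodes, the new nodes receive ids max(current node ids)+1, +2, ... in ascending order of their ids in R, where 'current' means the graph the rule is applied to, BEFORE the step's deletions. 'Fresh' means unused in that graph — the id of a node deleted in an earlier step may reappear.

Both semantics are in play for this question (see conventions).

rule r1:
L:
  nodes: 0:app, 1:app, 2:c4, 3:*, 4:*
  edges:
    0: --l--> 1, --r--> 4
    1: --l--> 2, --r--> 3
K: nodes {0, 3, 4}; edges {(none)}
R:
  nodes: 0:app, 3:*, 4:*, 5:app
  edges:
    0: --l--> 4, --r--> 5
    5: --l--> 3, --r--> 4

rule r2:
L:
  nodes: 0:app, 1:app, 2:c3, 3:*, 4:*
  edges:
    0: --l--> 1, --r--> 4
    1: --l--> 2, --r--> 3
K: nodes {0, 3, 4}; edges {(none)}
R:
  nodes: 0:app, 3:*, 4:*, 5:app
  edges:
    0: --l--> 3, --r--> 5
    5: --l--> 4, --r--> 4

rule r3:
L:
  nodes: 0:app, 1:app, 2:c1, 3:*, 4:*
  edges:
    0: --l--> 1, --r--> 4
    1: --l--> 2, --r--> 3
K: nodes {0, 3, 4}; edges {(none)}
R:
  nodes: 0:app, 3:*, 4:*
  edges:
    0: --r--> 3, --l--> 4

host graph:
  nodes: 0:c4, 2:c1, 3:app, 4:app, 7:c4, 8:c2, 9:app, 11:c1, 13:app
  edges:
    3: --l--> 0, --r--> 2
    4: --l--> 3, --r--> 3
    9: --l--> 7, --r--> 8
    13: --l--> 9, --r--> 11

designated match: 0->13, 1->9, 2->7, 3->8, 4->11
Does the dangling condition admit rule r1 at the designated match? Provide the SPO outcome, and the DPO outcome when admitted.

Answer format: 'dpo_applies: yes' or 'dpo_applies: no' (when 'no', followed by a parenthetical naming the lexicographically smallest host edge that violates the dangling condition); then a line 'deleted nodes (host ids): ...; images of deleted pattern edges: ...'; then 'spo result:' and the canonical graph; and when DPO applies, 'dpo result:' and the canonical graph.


dpo_applies: yes
deleted nodes (host ids): 7, 9; images of deleted pattern edges: (9,7,l); (9,8,r); (13,9,l); (13,11,r)
spo result:
nodes: 0:c4, 2:c1, 3:app, 4:app, 8:c2, 11:c1, 13:app, 14:app
edges: (3,0,l); (3,2,r); (4,3,l); (4,3,r); (13,11,l); (13,14,r); (14,8,l); (14,11,r)
dpo result:
nodes: 0:c4, 2:c1, 3:app, 4:app, 8:c2, 11:c1, 13:app, 14:app
edges: (3,0,l); (3,2,r); (4,3,l); (4,3,r); (13,11,l); (13,14,r); (14,8,l); (14,11,r)


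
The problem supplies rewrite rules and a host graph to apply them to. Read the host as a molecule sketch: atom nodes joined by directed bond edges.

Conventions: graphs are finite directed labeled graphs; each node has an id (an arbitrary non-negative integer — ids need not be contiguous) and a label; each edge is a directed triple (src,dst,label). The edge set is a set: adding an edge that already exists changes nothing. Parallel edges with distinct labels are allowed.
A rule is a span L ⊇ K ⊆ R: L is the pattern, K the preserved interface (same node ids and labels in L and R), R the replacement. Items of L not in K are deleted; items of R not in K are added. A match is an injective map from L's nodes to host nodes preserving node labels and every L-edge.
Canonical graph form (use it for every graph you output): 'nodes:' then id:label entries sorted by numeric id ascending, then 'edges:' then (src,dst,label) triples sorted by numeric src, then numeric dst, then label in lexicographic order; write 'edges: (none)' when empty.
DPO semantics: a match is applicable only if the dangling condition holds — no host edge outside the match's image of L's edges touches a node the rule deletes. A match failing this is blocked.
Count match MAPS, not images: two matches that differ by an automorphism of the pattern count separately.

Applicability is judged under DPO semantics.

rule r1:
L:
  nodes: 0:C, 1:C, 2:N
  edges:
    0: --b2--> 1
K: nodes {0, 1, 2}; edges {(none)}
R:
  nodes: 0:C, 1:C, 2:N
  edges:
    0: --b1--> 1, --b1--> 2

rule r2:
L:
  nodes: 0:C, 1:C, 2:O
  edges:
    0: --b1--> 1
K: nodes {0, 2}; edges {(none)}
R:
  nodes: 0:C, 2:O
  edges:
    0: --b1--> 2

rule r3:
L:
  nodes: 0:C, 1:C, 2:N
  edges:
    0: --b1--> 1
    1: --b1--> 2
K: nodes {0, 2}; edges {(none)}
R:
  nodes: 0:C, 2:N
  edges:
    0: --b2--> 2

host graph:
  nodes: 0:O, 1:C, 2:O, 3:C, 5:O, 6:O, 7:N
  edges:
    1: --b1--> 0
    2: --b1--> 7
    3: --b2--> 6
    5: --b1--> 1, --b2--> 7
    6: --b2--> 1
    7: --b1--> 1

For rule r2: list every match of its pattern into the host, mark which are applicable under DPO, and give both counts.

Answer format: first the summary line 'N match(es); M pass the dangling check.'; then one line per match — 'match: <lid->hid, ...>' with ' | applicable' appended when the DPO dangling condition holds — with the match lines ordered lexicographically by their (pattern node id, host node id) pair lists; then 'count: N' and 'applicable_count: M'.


0 match(es); 0 pass the dangling check.
count: 0
applicable_count: 0


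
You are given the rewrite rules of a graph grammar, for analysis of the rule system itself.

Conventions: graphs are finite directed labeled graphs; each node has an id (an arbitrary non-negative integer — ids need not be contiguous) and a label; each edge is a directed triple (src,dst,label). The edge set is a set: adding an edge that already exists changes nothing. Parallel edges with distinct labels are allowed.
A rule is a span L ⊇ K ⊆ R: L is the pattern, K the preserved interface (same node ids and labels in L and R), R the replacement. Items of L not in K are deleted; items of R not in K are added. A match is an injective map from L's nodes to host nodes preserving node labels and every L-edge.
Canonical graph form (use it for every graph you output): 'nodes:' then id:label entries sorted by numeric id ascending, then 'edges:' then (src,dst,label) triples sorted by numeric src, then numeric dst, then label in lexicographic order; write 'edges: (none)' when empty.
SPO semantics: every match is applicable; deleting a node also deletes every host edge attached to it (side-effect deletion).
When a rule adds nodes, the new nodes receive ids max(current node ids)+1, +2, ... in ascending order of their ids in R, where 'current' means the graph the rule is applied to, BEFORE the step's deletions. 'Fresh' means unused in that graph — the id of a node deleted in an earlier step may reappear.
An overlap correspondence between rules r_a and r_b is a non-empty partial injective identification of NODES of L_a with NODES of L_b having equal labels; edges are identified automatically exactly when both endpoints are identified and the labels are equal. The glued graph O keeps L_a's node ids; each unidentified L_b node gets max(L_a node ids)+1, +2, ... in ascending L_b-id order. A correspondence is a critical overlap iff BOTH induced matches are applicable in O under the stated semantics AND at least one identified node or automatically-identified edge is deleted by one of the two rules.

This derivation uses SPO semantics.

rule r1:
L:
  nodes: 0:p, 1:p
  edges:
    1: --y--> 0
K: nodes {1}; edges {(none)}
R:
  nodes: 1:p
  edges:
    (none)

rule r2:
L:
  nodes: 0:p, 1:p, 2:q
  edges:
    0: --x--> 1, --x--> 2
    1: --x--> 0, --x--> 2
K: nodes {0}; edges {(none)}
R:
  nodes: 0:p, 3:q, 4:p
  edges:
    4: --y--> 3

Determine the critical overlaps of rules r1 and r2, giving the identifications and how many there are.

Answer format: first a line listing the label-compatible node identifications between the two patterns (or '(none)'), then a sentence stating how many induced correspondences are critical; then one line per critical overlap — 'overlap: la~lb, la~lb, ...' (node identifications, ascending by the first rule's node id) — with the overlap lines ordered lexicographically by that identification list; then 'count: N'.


label-compatible node identifications between L(r1) and L(r2): 0~0, 0~1, 1~0, 1~1
5 of the induced correspondences are critical overlaps of r1 and r2.
overlap: 0~0
overlap: 0~0, 1~1
overlap: 0~1
overlap: 0~1, 1~0
overlap: 1~1
count: 5


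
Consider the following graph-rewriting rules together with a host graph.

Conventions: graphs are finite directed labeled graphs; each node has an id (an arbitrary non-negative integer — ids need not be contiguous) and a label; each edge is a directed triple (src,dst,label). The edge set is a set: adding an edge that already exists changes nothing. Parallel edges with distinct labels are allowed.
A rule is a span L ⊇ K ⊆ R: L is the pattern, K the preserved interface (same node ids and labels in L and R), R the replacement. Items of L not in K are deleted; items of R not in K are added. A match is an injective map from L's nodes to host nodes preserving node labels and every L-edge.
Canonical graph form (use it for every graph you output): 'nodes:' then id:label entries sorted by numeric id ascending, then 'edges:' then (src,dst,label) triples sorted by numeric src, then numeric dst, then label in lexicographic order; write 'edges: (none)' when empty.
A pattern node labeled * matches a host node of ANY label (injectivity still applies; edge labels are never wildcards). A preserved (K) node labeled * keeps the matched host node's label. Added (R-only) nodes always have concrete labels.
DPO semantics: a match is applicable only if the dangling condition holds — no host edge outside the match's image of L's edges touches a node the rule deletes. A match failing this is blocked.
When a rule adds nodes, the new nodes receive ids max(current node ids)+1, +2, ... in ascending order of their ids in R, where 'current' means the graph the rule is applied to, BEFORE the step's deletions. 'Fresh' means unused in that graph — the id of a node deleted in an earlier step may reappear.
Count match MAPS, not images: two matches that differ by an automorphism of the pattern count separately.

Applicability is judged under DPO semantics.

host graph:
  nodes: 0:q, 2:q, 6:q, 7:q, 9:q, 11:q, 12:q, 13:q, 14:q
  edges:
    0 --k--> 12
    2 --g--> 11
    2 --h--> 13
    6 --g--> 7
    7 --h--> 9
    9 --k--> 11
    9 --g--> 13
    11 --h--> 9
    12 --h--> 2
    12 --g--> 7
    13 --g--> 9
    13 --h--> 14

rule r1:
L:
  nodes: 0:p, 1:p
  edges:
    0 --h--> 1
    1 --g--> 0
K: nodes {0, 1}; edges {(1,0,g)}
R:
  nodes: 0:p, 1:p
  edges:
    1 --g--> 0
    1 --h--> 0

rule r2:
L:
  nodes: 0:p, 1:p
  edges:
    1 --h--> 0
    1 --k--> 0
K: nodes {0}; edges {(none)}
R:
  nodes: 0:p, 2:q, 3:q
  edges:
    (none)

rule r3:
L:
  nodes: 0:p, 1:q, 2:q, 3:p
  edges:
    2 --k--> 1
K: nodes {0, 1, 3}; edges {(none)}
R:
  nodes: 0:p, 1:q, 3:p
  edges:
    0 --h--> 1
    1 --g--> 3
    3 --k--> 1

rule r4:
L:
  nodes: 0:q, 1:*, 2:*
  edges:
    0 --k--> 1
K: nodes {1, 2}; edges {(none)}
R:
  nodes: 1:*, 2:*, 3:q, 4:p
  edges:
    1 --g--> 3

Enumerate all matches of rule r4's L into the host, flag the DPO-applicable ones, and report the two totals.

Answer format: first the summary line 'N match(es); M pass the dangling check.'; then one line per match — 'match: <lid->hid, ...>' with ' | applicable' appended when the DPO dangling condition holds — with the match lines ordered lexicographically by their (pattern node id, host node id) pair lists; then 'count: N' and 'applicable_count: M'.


14 match(es); 7 pass the dangling check.
match: 0->0, 1->12, 2->2 | applicable
match: 0->0, 1->12, 2->6 | applicable
match: 0->0, 1->12, 2->7 | applicable
match: 0->0, 1->12, 2->9 | applicable
match: 0->0, 1->12, 2->11 | applicable
match: 0->0, 1->12, 2->13 | applicable
match: 0->0, 1->12, 2->14 | applicable
match: 0->9, 1->11, 2->0
match: 0->9, 1->11, 2->2
match: 0->9, 1->11, 2->6
match: 0->9, 1->11, 2->7
match: 0->9, 1->11, 2->12
match: 0->9, 1->11, 2->13
match: 0->9, 1->11, 2->14
count: 14
applicable_count: 7


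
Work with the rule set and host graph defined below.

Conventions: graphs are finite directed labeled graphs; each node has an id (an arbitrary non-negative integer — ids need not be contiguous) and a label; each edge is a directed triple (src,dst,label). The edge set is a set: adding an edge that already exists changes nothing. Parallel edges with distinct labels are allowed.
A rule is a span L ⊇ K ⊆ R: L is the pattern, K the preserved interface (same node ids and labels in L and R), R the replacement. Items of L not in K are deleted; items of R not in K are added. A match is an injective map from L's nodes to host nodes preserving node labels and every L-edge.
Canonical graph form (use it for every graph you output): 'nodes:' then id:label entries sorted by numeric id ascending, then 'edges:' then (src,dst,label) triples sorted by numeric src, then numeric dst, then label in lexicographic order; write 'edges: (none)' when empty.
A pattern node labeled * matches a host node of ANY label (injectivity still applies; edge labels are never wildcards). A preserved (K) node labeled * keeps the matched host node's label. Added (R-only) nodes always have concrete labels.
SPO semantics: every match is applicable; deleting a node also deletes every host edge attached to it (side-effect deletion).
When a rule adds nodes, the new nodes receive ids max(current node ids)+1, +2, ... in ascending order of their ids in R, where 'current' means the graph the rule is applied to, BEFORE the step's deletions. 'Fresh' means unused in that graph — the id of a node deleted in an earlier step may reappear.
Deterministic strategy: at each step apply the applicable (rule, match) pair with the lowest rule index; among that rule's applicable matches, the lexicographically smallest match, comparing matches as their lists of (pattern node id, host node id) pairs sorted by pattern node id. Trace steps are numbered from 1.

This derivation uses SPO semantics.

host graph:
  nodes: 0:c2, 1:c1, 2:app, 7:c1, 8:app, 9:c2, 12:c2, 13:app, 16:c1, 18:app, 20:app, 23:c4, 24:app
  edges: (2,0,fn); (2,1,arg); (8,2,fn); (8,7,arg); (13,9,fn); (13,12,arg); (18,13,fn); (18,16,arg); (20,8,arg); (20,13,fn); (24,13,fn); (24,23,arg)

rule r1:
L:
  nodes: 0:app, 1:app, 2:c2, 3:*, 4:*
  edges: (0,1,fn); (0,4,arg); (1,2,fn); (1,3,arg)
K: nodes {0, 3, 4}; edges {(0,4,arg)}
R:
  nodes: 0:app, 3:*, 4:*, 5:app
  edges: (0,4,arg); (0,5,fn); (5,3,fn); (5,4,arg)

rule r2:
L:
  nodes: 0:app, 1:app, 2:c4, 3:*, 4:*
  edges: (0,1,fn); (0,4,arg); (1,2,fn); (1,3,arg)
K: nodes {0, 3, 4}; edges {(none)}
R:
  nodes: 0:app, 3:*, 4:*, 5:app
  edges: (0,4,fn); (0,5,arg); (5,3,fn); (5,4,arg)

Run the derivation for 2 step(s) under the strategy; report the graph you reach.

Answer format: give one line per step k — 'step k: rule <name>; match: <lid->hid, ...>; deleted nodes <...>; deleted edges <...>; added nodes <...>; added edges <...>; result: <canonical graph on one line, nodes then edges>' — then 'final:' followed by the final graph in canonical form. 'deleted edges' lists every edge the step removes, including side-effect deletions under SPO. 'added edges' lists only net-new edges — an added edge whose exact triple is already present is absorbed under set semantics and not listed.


step 1: rule r1; match: 0->8, 1->2, 2->0, 3->1, 4->7; deleted nodes 0, 2; deleted edges (2,0,fn); (2,1,arg); (8,2,fn); added nodes 25; added edges (8,25,fn); (25,1,fn); (25,7,arg); result: nodes: 1:c1, 7:c1, 8:app, 9:c2, 12:c2, 13:app, 16:c1, 18:app, 20:app, 23:c4, 24:app, 25:app edges: (8,7,arg); (8,25,fn); (13,9,fn); (13,12,arg); (18,13,fn); (18,16,arg); (20,8,arg); (20,13,fn); (24,13,fn); (24,23,arg); (25,1,fn); (25,7,arg)
step 2: rule r1; match: 0->18, 1->13, 2->9, 3->12, 4->16; deleted nodes 9, 13; deleted edges (13,9,fn); (13,12,arg); (18,13,fn); (20,13,fn); (24,13,fn); added nodes 26; added edges (18,26,fn); (26,12,fn); (26,16,arg); result: nodes: 1:c1, 7:c1, 8:app, 12:c2, 16:c1, 18:app, 20:app, 23:c4, 24:app, 25:app, 26:app edges: (8,7,arg); (8,25,fn); (18,16,arg); (18,26,fn); (20,8,arg); (24,23,arg); (25,1,fn); (25,7,arg); (26,12,fn); (26,16,arg)
final:
nodes: 1:c1, 7:c1, 8:app, 12:c2, 16:c1, 18:app, 20:app, 23:c4, 24:app, 25:app, 26:app
edges: (8,7,arg); (8,25,fn); (18,16,arg); (18,26,fn); (20,8,arg); (24,23,arg); (25,1,fn); (25,7,arg); (26,12,fn); (26,16,arg)


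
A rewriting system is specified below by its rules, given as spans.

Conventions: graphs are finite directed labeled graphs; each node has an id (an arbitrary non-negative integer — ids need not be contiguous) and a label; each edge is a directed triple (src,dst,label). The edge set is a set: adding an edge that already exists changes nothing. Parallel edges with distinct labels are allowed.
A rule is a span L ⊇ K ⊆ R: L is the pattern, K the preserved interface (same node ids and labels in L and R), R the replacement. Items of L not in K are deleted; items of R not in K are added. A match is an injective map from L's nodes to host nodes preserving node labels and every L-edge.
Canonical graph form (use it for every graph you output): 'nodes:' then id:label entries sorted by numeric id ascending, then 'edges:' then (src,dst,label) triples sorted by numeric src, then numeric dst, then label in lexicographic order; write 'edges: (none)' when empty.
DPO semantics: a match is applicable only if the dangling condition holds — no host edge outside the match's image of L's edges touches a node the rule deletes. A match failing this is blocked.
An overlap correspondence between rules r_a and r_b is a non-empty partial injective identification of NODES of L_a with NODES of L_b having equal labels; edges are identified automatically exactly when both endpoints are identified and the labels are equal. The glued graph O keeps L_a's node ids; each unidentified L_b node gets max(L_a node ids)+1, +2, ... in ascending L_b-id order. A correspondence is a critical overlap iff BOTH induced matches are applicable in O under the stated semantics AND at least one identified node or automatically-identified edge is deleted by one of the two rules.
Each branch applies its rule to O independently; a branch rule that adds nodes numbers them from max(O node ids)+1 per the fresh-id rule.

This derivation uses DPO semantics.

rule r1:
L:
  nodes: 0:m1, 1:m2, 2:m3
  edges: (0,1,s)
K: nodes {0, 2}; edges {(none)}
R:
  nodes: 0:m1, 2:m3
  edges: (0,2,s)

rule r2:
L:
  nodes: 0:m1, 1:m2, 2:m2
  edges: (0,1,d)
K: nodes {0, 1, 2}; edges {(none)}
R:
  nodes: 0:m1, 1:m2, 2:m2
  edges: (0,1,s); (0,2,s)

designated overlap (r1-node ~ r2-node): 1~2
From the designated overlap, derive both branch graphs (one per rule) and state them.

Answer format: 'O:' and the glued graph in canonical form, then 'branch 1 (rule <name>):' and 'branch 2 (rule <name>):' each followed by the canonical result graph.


O:
nodes: 0:m1, 1:m2, 2:m3, 3:m1, 4:m2
edges: (0,1,s); (3,4,d)
branch 1 (rule r1):
nodes: 0:m1, 2:m3, 3:m1, 4:m2
edges: (0,2,s); (3,4,d)
branch 2 (rule r2):
nodes: 0:m1, 1:m2, 2:m3, 3:m1, 4:m2
edges: (0,1,s); (3,1,s); (3,4,s)


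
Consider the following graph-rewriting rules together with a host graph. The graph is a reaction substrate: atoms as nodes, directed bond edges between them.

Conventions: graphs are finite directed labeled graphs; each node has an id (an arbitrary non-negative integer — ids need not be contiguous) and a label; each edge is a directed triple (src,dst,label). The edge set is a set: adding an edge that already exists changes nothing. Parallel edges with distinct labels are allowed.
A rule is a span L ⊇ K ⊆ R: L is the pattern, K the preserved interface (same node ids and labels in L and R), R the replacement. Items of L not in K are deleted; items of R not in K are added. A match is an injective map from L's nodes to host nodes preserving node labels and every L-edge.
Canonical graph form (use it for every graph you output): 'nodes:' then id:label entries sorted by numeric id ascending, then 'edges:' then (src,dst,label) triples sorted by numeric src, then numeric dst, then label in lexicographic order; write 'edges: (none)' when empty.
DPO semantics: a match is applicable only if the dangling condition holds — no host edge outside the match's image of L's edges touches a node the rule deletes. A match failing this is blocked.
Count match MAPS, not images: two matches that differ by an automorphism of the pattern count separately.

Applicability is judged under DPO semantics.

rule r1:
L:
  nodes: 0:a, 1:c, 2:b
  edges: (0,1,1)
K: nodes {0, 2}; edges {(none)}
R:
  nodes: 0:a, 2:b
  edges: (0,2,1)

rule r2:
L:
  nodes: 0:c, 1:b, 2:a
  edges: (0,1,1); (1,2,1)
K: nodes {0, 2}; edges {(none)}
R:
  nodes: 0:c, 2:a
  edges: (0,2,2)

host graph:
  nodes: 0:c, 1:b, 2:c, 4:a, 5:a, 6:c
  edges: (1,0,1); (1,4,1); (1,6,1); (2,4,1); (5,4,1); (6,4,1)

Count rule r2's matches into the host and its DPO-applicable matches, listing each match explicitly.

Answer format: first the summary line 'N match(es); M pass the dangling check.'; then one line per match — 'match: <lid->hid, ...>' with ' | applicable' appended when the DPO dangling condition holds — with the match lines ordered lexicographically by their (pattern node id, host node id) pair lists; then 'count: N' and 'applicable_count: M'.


0 match(es); 0 pass the dangling check.
count: 0
applicable_count: 0


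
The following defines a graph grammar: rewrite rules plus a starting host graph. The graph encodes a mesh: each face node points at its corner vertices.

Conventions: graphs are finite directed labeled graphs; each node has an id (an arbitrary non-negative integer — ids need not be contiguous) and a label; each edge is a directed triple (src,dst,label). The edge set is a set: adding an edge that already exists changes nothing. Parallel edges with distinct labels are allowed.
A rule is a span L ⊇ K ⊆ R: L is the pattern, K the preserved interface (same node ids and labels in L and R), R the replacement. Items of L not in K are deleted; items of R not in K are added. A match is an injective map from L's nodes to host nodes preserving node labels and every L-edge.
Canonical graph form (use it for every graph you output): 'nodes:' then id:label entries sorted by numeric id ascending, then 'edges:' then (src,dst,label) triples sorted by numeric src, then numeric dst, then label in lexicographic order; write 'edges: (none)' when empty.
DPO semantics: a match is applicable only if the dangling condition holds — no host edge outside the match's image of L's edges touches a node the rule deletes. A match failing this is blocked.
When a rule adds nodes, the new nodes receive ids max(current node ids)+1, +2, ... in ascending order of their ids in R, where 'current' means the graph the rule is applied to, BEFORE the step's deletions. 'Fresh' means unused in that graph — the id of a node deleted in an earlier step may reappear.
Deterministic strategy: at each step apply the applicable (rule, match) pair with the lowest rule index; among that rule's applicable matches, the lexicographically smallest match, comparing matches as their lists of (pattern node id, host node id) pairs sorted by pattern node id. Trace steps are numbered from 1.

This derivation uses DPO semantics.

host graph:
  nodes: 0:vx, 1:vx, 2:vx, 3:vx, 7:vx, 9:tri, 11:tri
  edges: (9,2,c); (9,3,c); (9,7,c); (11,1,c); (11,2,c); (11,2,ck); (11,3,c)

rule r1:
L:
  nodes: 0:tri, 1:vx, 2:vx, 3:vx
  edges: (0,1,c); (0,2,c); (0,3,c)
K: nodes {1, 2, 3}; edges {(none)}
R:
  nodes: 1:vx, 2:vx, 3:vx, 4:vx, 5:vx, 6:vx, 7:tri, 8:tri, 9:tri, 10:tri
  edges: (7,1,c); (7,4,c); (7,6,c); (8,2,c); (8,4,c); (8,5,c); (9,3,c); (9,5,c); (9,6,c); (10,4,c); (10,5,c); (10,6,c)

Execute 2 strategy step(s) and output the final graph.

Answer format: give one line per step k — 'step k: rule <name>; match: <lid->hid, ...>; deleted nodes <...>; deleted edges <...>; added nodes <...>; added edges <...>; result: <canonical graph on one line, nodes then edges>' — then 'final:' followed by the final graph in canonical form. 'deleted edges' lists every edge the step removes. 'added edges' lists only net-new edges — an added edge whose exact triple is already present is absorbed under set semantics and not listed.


step 1: rule r1; match: 0->9, 1->2, 2->3, 3->7; deleted nodes 9; deleted edges (9,2,c); (9,3,c); (9,7,c); added nodes 12, 13, 14, 15, 16, 17, 18; added edges (15,2,c); (15,12,c); (15,14,c); (16,3,c); (16,12,c); (16,13,c); (17,7,c); (17,13,c); (17,14,c); (18,12,c); (18,13,c); (18,14,c); result: nodes: 0:vx, 1:vx, 2:vx, 3:vx, 7:vx, 11:tri, 12:vx, 13:vx, 14:vx, 15:tri, 16:tri, 17:tri, 18:tri edges: (11,1,c); (11,2,c); (11,2,ck); (11,3,c); (15,2,c); (15,12,c); (15,14,c); (16,3,c); (16,12,c); (16,13,c); (17,7,c); (17,13,c); (17,14,c); (18,12,c); (18,13,c); (18,14,c)
step 2: rule r1; match: 0->15, 1->2, 2->12, 3->14; deleted nodes 15; deleted edges (15,2,c); (15,12,c); (15,14,c); added nodes 19, 20, 21, 22, 23, 24, 25; added edges (22,2,c); (22,19,c); (22,21,c); (23,12,c); (23,19,c); (23,20,c); (24,14,c); (24,20,c); (24,21,c); (25,19,c); (25,20,c); (25,21,c); result: nodes: 0:vx, 1:vx, 2:vx, 3:vx, 7:vx, 11:tri, 12:vx, 13:vx, 14:vx, 16:tri, 17:tri, 18:tri, 19:vx, 20:vx, 21:vx, 22:tri, 23:tri, 24:tri, 25:tri edges: (11,1,c); (11,2,c); (11,2,ck); (11,3,c); (16,3,c); (16,12,c); (16,13,c); (17,7,c); (17,13,c); (17,14,c); (18,12,c); (18,13,c); (18,14,c); (22,2,c); (22,19,c); (22,21,c); (23,12,c); (23,19,c); (23,20,c); (24,14,c); (24,20,c); (24,21,c); (25,19,c); (25,20,c); (25,21,c)
final:
nodes: 0:vx, 1:vx, 2:vx, 3:vx, 7:vx, 11:tri, 12:vx, 13:vx, 14:vx, 16:tri, 17:tri, 18:tri, 19:vx, 20:vx, 21:vx, 22:tri, 23:tri, 24:tri, 25:tri
edges: (11,1,c); (11,2,c); (11,2,ck); (11,3,c); (16,3,c); (16,12,c); (16,13,c); (17,7,c); (17,13,c); (17,14,c); (18,12,c); (18,13,c); (18,14,c); (22,2,c); (22,19,c); (22,21,c); (23,12,c); (23,19,c); (23,20,c); (24,14,c); (24,20,c); (24,21,c); (25,19,c); (25,20,c); (25,21,c)
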